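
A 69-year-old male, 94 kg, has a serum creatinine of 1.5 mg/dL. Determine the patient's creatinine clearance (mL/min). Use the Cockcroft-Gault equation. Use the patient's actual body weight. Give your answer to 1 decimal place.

61.8 mL/min

CrCl = (140 − 69) × 94 / (72 × 1.5) = 6674.0 / 108.00 ≈ 61.8 mL/min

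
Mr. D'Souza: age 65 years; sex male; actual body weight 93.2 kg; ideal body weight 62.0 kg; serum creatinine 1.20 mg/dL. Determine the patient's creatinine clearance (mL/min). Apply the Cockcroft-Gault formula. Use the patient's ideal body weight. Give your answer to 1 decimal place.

53.8 mL/min

CrCl = (140 − 65) × 62 / (72 × 1.2) = 4650.0 / 86.40 ≈ 53.8 mL/min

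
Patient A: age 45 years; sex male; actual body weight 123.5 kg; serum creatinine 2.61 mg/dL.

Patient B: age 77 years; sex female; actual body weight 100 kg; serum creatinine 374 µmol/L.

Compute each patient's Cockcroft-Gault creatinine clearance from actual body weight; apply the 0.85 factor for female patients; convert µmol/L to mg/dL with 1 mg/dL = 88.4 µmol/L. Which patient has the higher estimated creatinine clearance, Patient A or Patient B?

Patient A

Patient A: CrCl = (140 − 45) × 123.5 / (72 × 2.61) = 11732.5 / 187.92 ≈ 62.4 mL/min
Patient B: SCr = 374 / 88.4 = 4.231 mg/dL
Patient B: CrCl = (140 − 77) × 100 / (72 × 4.231) × 0.85 = 6300.0 / 304.63 × 0.85 ≈ 17.6 mL/min
62.4 vs 17.6 mL/min → Patient A is higher.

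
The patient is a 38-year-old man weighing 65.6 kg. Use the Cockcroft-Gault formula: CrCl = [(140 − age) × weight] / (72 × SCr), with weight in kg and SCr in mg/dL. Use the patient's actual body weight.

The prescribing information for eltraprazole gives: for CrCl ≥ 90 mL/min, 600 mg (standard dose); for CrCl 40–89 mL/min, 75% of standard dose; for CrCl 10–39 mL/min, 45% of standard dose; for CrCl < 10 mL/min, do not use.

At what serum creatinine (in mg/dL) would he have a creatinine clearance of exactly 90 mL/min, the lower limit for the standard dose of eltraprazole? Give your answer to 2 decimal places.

1.03 mg/dL

Standard dose requires CrCl ≥ 90 mL/min.
Set (140 − 38) × 65.6 / (72 × SCr) = 90
SCr = (140 − 38) × 65.6 / (72 × 90) = 1.033 mg/dL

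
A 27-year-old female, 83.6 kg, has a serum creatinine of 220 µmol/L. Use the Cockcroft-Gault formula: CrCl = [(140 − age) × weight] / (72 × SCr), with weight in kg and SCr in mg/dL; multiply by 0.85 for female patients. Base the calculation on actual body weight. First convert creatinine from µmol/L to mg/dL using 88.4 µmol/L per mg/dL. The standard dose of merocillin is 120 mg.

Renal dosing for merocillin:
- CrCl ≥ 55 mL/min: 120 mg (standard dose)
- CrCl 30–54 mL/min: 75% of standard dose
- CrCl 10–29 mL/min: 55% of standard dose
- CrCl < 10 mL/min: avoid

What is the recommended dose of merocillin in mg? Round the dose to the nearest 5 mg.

SCr = 220 / 88.4 = 2.489 mg/dL
CrCl = (140 − 27) × 83.6 / (72 × 2.489) × 0.85 = 9446.8 / 179.21 × 0.85 ≈ 44.8 mL/min
CrCl ≈ 45 mL/min → bracket 30–54 mL/min.
75% of 120 mg = 90 mg

90 mg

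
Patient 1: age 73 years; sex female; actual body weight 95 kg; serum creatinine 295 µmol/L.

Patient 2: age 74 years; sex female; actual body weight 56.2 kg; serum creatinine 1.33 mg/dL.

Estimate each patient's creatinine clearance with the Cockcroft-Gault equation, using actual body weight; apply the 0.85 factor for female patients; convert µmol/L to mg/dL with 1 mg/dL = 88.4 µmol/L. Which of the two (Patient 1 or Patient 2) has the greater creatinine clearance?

Patient 1: SCr = 295 / 88.4 = 3.337 mg/dL
Patient 1: CrCl = (140 − 73) × 95 / (72 × 3.337) × 0.85 = 6365.0 / 240.26 × 0.85 ≈ 22.5 mL/min
Patient 2: CrCl = (140 − 74) × 56.2 / (72 × 1.33) × 0.85 = 3709.2 / 95.76 × 0.85 ≈ 32.9 mL/min
22.5 vs 32.9 mL/min → Patient 2 is higher.

Patient 2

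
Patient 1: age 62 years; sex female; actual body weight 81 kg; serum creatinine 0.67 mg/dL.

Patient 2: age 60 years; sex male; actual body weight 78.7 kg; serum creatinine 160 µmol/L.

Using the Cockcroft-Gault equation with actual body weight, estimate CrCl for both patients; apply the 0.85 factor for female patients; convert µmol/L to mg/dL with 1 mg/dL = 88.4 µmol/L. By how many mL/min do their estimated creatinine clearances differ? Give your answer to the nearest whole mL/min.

Patient 1: CrCl = (140 − 62) × 81 / (72 × 0.67) × 0.85 = 6318.0 / 48.24 × 0.85 ≈ 111.3 mL/min
Patient 2: SCr = 160 / 88.4 = 1.81 mg/dL
Patient 2: CrCl = (140 − 60) × 78.7 / (72 × 1.81) = 6296.0 / 130.32 ≈ 48.3 mL/min
|111.3 − 48.3| = 63.0 mL/min

63 mL/min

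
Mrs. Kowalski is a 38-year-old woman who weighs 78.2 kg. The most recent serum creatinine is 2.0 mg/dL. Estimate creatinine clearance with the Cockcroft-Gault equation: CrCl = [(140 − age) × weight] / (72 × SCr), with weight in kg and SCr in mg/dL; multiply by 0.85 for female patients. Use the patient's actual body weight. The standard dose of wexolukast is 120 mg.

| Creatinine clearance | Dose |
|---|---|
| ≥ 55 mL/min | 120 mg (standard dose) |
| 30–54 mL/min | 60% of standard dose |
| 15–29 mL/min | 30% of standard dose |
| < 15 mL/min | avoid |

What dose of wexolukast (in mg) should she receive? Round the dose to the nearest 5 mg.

CrCl = (140 − 38) × 78.2 / (72 × 2) × 0.85 = 7976.4 / 144.00 × 0.85 ≈ 47.1 mL/min
CrCl ≈ 47 mL/min → bracket 30–54 mL/min.
60% of 120 mg = 72 mg → 70 mg

70 mg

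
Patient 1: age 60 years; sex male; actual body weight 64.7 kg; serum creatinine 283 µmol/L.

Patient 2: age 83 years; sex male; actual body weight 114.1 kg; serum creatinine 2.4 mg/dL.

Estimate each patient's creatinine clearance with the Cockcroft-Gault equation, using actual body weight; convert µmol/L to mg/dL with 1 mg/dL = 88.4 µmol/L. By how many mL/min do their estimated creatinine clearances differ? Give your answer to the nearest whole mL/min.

Patient 1: SCr = 283 / 88.4 = 3.201 mg/dL
Patient 1: CrCl = (140 − 60) × 64.7 / (72 × 3.201) = 5176.0 / 230.47 ≈ 22.5 mL/min
Patient 2: CrCl = (140 − 83) × 114.1 / (72 × 2.4) = 6503.7 / 172.80 ≈ 37.6 mL/min
|22.5 − 37.6| = 15.1 mL/min

15 mL/min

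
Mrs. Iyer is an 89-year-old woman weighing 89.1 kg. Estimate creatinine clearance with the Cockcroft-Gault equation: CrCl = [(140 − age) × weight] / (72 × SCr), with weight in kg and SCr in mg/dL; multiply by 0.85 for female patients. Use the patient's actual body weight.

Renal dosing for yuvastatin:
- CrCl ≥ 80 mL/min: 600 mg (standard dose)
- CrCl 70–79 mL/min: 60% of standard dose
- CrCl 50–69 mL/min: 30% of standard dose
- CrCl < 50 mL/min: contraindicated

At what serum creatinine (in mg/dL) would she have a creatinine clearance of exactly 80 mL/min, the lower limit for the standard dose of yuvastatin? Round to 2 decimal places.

Standard dose requires CrCl ≥ 80 mL/min.
Set (140 − 89) × 89.1 × 0.85 / (72 × SCr) = 80
SCr = (140 − 89) × 89.1 × 0.85 / (72 × 80) = 0.671 mg/dL

0.67 mg/dL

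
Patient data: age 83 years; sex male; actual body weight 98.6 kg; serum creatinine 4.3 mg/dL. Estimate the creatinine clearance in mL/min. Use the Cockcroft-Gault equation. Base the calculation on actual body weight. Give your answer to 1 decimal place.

CrCl = (140 − 83) × 98.6 / (72 × 4.3) = 5620.2 / 309.60 ≈ 18.2 mL/min

18.2 mL/min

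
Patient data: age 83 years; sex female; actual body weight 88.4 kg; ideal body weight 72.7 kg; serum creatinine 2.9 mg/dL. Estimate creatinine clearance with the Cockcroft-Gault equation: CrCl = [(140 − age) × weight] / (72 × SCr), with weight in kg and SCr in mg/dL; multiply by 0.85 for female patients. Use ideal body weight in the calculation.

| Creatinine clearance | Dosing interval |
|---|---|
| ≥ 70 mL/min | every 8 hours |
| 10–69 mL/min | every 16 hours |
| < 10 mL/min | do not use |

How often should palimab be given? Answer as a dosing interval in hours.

every 16 hours

CrCl = (140 − 83) × 72.7 / (72 × 2.9) × 0.85 = 4143.9 / 208.80 × 0.85 ≈ 16.9 mL/min
CrCl ≈ 17 mL/min → bracket 10–69 mL/min → every 16 hours.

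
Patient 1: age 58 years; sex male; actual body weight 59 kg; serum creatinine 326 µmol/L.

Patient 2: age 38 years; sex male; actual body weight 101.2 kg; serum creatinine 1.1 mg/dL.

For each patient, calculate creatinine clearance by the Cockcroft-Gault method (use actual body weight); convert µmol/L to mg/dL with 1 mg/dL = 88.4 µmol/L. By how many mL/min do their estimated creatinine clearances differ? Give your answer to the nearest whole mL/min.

112 mL/min

Patient 1: SCr = 326 / 88.4 = 3.688 mg/dL
Patient 1: CrCl = (140 − 58) × 59 / (72 × 3.688) = 4838.0 / 265.54 ≈ 18.2 mL/min
Patient 2: CrCl = (140 − 38) × 101.2 / (72 × 1.1) = 10322.4 / 79.20 ≈ 130.3 mL/min
|18.2 − 130.3| = 112.1 mL/min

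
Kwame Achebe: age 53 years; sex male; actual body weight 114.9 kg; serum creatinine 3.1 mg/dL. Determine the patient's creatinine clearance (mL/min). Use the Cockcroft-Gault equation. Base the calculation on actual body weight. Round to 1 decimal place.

CrCl = (140 − 53) × 114.9 / (72 × 3.1) = 9996.3 / 223.20 ≈ 44.8 mL/min

44.8 mL/min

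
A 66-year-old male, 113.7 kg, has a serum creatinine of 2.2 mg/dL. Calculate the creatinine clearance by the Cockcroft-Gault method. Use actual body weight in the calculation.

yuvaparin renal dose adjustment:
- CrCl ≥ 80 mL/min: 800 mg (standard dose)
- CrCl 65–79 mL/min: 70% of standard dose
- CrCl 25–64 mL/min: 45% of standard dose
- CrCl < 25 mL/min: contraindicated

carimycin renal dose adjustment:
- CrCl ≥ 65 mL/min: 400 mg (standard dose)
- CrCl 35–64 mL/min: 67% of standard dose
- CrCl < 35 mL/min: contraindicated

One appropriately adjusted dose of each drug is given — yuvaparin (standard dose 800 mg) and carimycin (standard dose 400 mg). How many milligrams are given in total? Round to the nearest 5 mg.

CrCl = (140 − 66) × 113.7 / (72 × 2.2) = 8413.8 / 158.40 ≈ 53.1 mL/min
CrCl ≈ 53 mL/min.
yuvaparin: 25–64 mL/min → 45% of 800 mg = 360 mg.
carimycin: 35–64 mL/min → 67% of 400 mg = 268 mg.
Total = 360 + 268 = 628 mg.

630 mg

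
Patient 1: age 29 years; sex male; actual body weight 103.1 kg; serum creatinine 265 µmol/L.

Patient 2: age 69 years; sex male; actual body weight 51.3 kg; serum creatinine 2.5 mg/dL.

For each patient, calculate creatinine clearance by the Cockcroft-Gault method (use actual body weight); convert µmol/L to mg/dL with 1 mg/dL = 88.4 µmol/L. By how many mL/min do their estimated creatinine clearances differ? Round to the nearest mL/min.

Patient 1: SCr = 265 / 88.4 = 2.998 mg/dL
Patient 1: CrCl = (140 − 29) × 103.1 / (72 × 2.998) = 11444.1 / 215.86 ≈ 53.0 mL/min
Patient 2: CrCl = (140 − 69) × 51.3 / (72 × 2.5) = 3642.3 / 180.00 ≈ 20.2 mL/min
|53.0 − 20.2| = 32.8 mL/min

33 mL/min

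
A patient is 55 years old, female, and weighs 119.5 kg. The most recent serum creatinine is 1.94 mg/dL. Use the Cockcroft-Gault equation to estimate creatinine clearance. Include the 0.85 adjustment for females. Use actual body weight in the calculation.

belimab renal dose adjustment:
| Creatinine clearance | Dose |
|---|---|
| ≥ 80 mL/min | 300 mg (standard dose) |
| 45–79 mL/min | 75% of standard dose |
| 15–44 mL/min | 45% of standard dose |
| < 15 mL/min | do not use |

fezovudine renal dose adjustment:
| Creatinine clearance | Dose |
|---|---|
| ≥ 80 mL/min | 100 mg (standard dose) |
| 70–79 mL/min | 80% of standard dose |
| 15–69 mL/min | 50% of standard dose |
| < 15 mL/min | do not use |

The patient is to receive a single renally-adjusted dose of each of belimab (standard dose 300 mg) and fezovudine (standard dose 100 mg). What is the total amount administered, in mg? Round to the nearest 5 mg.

CrCl = (140 − 55) × 119.5 / (72 × 1.94) × 0.85 = 10157.5 / 139.68 × 0.85 ≈ 61.8 mL/min
CrCl ≈ 62 mL/min.
belimab: 45–79 mL/min → 75% of 300 mg = 225 mg.
fezovudine: 15–69 mL/min → 50% of 100 mg = 50 mg.
Total = 225 + 50 = 275 mg.

275 mg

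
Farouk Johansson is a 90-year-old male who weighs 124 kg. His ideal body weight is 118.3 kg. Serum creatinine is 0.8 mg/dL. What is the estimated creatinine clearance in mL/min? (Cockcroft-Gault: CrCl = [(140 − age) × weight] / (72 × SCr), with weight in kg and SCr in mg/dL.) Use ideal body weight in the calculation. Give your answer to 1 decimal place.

102.7 mL/min

CrCl = (140 − 90) × 118.3 / (72 × 0.8) = 5915.0 / 57.60 ≈ 102.7 mL/min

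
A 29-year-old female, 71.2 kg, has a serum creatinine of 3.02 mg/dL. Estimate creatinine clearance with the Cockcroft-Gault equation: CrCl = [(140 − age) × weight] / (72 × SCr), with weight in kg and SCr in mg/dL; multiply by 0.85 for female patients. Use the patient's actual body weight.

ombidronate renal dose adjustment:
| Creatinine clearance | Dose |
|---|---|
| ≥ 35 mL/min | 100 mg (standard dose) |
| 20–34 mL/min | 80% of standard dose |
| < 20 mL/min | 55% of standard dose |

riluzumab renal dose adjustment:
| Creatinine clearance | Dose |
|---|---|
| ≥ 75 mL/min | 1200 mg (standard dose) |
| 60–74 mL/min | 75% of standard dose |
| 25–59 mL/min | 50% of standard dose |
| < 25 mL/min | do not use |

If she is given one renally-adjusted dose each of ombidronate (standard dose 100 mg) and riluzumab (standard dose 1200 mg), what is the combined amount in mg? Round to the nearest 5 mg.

680 mg

CrCl = (140 − 29) × 71.2 / (72 × 3.02) × 0.85 = 7903.2 / 217.44 × 0.85 ≈ 30.9 mL/min
CrCl ≈ 31 mL/min.
ombidronate: 20–34 mL/min → 80% of 100 mg = 80 mg.
riluzumab: 25–59 mL/min → 50% of 1200 mg = 600 mg.
Total = 80 + 600 = 680 mg.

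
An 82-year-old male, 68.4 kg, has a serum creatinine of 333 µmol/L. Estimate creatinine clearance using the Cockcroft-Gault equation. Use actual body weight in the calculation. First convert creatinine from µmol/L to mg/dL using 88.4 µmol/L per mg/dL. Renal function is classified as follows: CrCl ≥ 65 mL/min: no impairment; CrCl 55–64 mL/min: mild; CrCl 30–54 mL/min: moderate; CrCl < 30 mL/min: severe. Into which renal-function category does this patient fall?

SCr = 333 / 88.4 = 3.767 mg/dL
CrCl = (140 − 82) × 68.4 / (72 × 3.767) = 3967.2 / 271.22 ≈ 14.6 mL/min
15 mL/min falls in the 'severe' range.

severe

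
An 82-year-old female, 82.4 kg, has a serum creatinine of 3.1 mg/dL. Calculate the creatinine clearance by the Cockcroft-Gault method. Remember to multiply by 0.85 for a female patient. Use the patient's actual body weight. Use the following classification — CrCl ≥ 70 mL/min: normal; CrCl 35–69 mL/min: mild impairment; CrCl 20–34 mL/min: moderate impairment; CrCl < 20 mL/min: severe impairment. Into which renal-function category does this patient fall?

severe impairment

CrCl = (140 − 82) × 82.4 / (72 × 3.1) × 0.85 = 4779.2 / 223.20 × 0.85 ≈ 18.2 mL/min
18 mL/min falls in the 'severe impairment' range.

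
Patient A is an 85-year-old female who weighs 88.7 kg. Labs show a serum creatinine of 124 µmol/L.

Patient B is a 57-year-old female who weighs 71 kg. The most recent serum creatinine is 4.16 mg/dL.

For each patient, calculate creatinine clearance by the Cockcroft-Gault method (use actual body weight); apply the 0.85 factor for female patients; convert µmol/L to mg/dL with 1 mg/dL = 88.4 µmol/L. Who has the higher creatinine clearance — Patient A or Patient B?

Patient A

Patient A: SCr = 124 / 88.4 = 1.403 mg/dL
Patient A: CrCl = (140 − 85) × 88.7 / (72 × 1.403) × 0.85 = 4878.5 / 101.02 × 0.85 ≈ 41.1 mL/min
Patient B: CrCl = (140 − 57) × 71 / (72 × 4.16) × 0.85 = 5893.0 / 299.52 × 0.85 ≈ 16.7 mL/min
41.1 vs 16.7 mL/min → Patient A is higher.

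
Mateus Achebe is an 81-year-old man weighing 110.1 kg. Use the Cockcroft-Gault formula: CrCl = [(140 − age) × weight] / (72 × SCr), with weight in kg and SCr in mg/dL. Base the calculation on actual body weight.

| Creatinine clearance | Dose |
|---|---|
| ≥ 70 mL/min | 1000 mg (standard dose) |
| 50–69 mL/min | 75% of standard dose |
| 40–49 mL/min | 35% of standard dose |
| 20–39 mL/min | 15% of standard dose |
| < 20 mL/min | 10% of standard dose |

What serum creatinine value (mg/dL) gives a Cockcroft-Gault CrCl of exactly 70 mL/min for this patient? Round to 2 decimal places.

Standard dose requires CrCl ≥ 70 mL/min.
Set (140 − 81) × 110.1 / (72 × SCr) = 70
SCr = (140 − 81) × 110.1 / (72 × 70) = 1.289 mg/dL

1.29 mg/dL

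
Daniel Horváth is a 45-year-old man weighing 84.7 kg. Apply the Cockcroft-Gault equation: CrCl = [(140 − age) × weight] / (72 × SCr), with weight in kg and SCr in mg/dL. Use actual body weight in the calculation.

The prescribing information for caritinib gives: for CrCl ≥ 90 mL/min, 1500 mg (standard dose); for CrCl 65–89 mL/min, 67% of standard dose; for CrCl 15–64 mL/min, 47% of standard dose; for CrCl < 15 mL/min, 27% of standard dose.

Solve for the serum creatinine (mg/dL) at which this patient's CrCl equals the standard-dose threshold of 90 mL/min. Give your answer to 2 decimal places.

Standard dose requires CrCl ≥ 90 mL/min.
Set (140 − 45) × 84.7 / (72 × SCr) = 90
SCr = (140 − 45) × 84.7 / (72 × 90) = 1.242 mg/dL

1.24 mg/dL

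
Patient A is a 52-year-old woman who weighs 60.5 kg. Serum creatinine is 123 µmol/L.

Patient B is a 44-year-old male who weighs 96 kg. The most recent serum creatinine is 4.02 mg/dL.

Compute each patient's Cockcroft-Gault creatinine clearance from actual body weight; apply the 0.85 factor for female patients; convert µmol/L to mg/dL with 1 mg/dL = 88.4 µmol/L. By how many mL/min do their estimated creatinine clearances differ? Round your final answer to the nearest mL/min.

Patient A: SCr = 123 / 88.4 = 1.391 mg/dL
Patient A: CrCl = (140 − 52) × 60.5 / (72 × 1.391) × 0.85 = 5324.0 / 100.15 × 0.85 ≈ 45.2 mL/min
Patient B: CrCl = (140 − 44) × 96 / (72 × 4.02) = 9216.0 / 289.44 ≈ 31.8 mL/min
|45.2 − 31.8| = 13.4 mL/min

13 mL/min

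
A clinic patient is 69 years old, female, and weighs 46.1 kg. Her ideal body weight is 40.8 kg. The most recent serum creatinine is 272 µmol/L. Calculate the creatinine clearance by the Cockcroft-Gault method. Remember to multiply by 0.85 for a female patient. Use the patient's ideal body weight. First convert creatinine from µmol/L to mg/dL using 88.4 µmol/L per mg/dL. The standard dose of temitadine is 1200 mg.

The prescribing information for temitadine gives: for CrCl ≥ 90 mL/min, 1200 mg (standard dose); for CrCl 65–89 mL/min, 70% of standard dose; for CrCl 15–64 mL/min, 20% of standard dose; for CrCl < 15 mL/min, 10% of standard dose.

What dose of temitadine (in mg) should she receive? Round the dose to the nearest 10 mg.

SCr = 272 / 88.4 = 3.077 mg/dL
CrCl = (140 − 69) × 40.8 / (72 × 3.077) × 0.85 = 2896.8 / 221.54 × 0.85 ≈ 11.1 mL/min
CrCl ≈ 11 mL/min → bracket < 15 mL/min.
10% of 1200 mg = 120 mg

120 mg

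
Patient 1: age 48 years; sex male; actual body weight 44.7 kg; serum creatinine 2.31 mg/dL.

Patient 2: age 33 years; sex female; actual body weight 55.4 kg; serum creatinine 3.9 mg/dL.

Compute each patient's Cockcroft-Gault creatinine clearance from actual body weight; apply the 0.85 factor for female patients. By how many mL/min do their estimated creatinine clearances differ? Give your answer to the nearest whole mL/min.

Patient 1: CrCl = (140 − 48) × 44.7 / (72 × 2.31) = 4112.4 / 166.32 ≈ 24.7 mL/min
Patient 2: CrCl = (140 − 33) × 55.4 / (72 × 3.9) × 0.85 = 5927.8 / 280.80 × 0.85 ≈ 17.9 mL/min
|24.7 − 17.9| = 6.8 mL/min

7 mL/min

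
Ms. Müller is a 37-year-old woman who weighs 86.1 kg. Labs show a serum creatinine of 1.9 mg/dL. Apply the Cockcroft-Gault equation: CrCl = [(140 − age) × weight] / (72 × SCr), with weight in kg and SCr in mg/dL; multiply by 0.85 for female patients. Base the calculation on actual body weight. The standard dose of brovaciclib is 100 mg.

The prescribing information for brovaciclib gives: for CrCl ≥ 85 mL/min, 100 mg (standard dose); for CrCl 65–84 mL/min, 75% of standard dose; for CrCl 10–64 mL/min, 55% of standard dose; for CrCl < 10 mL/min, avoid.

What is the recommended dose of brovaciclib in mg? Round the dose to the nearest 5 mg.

CrCl = (140 − 37) × 86.1 / (72 × 1.9) × 0.85 = 8868.3 / 136.80 × 0.85 ≈ 55.1 mL/min
CrCl ≈ 55 mL/min → bracket 10–64 mL/min.
55% of 100 mg = 55 mg

55 mg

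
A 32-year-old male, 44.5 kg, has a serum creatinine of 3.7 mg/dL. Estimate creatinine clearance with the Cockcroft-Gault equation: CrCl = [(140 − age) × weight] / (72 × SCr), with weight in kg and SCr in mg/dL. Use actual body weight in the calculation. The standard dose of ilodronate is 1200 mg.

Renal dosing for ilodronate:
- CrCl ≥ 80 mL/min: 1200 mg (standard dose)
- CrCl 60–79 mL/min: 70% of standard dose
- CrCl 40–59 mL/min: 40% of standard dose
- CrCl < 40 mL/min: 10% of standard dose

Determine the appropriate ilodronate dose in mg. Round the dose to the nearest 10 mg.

CrCl = (140 − 32) × 44.5 / (72 × 3.7) = 4806.0 / 266.40 ≈ 18.0 mL/min
CrCl ≈ 18 mL/min → bracket < 40 mL/min.
10% of 1200 mg = 120 mg

120 mg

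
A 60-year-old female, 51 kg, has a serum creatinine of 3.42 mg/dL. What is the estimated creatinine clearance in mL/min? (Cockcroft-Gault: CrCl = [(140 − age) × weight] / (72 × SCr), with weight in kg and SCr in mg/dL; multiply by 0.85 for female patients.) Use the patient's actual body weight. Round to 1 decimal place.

14.1 mL/min

CrCl = (140 − 60) × 51 / (72 × 3.42) × 0.85 = 4080.0 / 246.24 × 0.85 ≈ 14.1 mL/min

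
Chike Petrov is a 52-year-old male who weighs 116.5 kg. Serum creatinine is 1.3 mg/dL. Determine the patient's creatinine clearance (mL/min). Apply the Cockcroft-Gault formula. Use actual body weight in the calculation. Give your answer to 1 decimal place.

CrCl = (140 − 52) × 116.5 / (72 × 1.3) = 10252.0 / 93.60 ≈ 109.5 mL/min

109.5 mL/min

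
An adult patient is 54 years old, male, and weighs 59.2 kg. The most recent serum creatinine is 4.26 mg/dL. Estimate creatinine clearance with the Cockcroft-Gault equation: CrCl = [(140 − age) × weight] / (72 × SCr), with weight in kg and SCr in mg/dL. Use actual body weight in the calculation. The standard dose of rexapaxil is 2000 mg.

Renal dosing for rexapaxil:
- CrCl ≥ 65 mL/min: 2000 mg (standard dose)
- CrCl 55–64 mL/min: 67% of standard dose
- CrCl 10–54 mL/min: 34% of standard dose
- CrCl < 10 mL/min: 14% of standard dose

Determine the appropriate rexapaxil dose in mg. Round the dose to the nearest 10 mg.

CrCl = (140 − 54) × 59.2 / (72 × 4.26) = 5091.2 / 306.72 ≈ 16.6 mL/min
CrCl ≈ 17 mL/min → bracket 10–54 mL/min.
34% of 2000 mg = 680 mg

680 mg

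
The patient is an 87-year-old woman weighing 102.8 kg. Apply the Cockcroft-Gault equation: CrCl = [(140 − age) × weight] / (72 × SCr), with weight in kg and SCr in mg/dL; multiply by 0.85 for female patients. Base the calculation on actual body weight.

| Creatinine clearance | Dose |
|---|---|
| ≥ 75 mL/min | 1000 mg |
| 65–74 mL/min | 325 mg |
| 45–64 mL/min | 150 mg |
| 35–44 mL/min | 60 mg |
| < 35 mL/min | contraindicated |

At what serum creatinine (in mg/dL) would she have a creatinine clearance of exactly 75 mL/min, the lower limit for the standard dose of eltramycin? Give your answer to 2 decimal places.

Standard dose requires CrCl ≥ 75 mL/min.
Set (140 − 87) × 102.8 × 0.85 / (72 × SCr) = 75
SCr = (140 − 87) × 102.8 × 0.85 / (72 × 75) = 0.858 mg/dL

0.86 mg/dL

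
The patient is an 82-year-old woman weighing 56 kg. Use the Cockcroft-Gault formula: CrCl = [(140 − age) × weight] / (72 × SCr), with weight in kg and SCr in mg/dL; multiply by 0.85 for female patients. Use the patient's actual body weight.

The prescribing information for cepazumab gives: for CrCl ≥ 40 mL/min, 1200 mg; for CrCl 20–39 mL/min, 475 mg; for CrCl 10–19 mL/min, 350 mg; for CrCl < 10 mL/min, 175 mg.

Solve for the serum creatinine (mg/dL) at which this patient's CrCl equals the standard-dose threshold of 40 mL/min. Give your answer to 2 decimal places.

Standard dose requires CrCl ≥ 40 mL/min.
Set (140 − 82) × 56 × 0.85 / (72 × SCr) = 40
SCr = (140 − 82) × 56 × 0.85 / (72 × 40) = 0.959 mg/dL

0.96 mg/dL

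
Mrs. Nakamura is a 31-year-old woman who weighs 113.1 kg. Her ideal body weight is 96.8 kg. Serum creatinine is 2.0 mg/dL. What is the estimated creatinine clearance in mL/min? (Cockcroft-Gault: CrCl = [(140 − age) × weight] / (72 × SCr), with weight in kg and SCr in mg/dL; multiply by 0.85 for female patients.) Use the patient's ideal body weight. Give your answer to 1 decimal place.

CrCl = (140 − 31) × 96.8 / (72 × 2) × 0.85 = 10551.2 / 144.00 × 0.85 ≈ 62.3 mL/min

62.3 mL/min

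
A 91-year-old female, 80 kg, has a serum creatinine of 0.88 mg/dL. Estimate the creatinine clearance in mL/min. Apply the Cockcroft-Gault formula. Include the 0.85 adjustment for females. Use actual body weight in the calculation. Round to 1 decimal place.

CrCl = (140 − 91) × 80 / (72 × 0.88) × 0.85 = 3920.0 / 63.36 × 0.85 ≈ 52.6 mL/min

52.6 mL/min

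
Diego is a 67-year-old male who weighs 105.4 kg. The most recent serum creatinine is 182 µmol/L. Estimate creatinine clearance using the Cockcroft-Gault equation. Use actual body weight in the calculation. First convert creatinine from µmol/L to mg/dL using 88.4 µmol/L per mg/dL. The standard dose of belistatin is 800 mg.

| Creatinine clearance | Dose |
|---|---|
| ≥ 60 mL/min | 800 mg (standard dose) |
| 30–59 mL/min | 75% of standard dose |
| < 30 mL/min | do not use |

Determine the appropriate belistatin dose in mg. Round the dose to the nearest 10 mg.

600 mg

SCr = 182 / 88.4 = 2.059 mg/dL
CrCl = (140 − 67) × 105.4 / (72 × 2.059) = 7694.2 / 148.25 ≈ 51.9 mL/min
CrCl ≈ 52 mL/min → bracket 30–59 mL/min.
75% of 800 mg = 600 mg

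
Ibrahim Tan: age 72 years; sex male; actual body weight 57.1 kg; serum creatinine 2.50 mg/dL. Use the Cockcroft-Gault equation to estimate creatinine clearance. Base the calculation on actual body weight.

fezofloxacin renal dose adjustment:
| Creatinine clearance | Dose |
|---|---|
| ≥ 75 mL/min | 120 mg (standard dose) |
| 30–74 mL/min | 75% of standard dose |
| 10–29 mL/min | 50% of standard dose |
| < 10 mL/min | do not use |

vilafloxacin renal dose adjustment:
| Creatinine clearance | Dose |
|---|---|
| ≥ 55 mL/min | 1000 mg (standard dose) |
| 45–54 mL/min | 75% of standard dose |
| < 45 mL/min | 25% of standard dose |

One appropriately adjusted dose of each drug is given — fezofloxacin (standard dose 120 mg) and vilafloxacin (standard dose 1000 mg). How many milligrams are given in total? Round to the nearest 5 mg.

310 mg

CrCl = (140 − 72) × 57.1 / (72 × 2.5) = 3882.8 / 180.00 ≈ 21.6 mL/min
CrCl ≈ 22 mL/min.
fezofloxacin: 10–29 mL/min → 50% of 120 mg = 60 mg.
vilafloxacin: < 45 mL/min → 25% of 1000 mg = 250 mg.
Total = 60 + 250 = 310 mg.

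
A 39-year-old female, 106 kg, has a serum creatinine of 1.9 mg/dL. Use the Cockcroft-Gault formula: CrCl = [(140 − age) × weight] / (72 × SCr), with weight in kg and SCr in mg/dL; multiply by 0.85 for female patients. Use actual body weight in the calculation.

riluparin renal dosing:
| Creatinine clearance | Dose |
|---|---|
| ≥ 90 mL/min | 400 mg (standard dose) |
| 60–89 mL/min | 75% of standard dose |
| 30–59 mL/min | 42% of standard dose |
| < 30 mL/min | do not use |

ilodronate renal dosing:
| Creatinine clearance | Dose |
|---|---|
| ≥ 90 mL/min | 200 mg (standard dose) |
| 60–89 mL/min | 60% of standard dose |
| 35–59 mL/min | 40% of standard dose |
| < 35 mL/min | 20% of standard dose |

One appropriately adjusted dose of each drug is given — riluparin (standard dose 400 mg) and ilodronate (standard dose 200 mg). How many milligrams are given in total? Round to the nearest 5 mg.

420 mg

CrCl = (140 − 39) × 106 / (72 × 1.9) × 0.85 = 10706.0 / 136.80 × 0.85 ≈ 66.5 mL/min
CrCl ≈ 67 mL/min.
riluparin: 60–89 mL/min → 75% of 400 mg = 300 mg.
ilodronate: 60–89 mL/min → 60% of 200 mg = 120 mg.
Total = 300 + 120 = 420 mg.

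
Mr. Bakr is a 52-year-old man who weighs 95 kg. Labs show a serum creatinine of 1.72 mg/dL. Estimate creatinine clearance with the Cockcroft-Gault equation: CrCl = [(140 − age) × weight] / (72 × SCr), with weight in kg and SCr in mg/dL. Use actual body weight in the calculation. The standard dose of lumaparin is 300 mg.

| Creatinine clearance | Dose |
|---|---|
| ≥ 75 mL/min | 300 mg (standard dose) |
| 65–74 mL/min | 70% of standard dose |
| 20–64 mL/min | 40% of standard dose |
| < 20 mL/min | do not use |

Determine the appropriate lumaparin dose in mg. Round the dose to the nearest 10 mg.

210 mg

CrCl = (140 − 52) × 95 / (72 × 1.72) = 8360.0 / 123.84 ≈ 67.5 mL/min
CrCl ≈ 68 mL/min → bracket 65–74 mL/min.
70% of 300 mg = 210 mg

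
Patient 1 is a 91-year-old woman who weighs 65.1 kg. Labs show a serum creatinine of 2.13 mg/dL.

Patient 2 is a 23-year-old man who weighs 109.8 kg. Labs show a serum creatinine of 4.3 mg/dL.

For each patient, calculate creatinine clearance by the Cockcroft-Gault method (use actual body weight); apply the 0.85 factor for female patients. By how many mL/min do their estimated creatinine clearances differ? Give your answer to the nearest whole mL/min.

Patient 1: CrCl = (140 − 91) × 65.1 / (72 × 2.13) × 0.85 = 3189.9 / 153.36 × 0.85 ≈ 17.7 mL/min
Patient 2: CrCl = (140 − 23) × 109.8 / (72 × 4.3) = 12846.6 / 309.60 ≈ 41.5 mL/min
|17.7 − 41.5| = 23.8 mL/min

24 mL/min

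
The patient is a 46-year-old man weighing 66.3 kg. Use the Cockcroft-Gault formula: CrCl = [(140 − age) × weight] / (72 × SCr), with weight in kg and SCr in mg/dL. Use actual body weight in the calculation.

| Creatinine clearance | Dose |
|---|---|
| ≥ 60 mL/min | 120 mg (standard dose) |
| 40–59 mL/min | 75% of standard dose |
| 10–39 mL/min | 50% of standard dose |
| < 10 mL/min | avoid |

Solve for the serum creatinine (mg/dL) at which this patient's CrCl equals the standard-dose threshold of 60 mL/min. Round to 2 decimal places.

Standard dose requires CrCl ≥ 60 mL/min.
Set (140 − 46) × 66.3 / (72 × SCr) = 60
SCr = (140 − 46) × 66.3 / (72 × 60) = 1.443 mg/dL

1.44 mg/dL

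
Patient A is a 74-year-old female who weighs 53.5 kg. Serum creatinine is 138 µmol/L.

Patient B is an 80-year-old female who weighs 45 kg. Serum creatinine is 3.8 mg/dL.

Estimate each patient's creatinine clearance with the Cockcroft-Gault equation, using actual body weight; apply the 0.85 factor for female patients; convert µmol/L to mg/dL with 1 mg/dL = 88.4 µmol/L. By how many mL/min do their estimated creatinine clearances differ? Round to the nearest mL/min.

Patient A: SCr = 138 / 88.4 = 1.561 mg/dL
Patient A: CrCl = (140 − 74) × 53.5 / (72 × 1.561) × 0.85 = 3531.0 / 112.39 × 0.85 ≈ 26.7 mL/min
Patient B: CrCl = (140 − 80) × 45 / (72 × 3.8) × 0.85 = 2700.0 / 273.60 × 0.85 ≈ 8.4 mL/min
|26.7 − 8.4| = 18.3 mL/min

18 mL/min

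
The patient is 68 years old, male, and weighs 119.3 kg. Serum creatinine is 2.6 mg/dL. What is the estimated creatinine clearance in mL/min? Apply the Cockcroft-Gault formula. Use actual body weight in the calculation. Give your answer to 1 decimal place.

CrCl = (140 − 68) × 119.3 / (72 × 2.6) = 8589.6 / 187.20 ≈ 45.9 mL/min

45.9 mL/min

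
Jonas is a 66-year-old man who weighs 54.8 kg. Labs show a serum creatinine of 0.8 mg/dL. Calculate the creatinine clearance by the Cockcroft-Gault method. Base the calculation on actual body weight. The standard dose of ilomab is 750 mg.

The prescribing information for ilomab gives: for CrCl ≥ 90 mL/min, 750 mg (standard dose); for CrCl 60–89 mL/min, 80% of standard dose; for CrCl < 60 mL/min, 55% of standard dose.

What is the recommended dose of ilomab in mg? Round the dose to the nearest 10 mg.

CrCl = (140 − 66) × 54.8 / (72 × 0.8) = 4055.2 / 57.60 ≈ 70.4 mL/min
CrCl ≈ 70 mL/min → bracket 60–89 mL/min.
80% of 750 mg = 600 mg

600 mg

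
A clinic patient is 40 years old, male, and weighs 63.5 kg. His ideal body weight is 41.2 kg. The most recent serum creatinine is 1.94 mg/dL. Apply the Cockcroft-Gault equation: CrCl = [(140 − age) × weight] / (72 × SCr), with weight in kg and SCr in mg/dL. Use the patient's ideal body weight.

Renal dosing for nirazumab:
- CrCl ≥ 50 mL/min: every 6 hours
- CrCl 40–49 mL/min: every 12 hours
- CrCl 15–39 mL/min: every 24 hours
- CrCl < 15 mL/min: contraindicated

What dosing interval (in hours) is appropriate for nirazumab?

every 24 hours

CrCl = (140 − 40) × 41.2 / (72 × 1.94) = 4120.0 / 139.68 ≈ 29.5 mL/min
CrCl ≈ 29 mL/min → bracket 15–39 mL/min → every 24 hours.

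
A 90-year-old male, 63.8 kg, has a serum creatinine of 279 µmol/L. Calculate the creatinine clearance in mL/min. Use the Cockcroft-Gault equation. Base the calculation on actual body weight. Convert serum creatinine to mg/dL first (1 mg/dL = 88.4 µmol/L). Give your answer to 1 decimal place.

SCr = 279 / 88.4 = 3.156 mg/dL
CrCl = (140 − 90) × 63.8 / (72 × 3.156) = 3190.0 / 227.23 ≈ 14.0 mL/min

14.0 mL/min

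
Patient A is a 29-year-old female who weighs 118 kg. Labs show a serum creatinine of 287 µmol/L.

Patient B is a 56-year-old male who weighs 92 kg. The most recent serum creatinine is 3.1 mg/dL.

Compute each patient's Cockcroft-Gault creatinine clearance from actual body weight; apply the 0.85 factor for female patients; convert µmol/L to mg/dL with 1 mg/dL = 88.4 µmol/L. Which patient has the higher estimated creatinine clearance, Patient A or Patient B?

Patient A: SCr = 287 / 88.4 = 3.247 mg/dL
Patient A: CrCl = (140 − 29) × 118 / (72 × 3.247) × 0.85 = 13098.0 / 233.78 × 0.85 ≈ 47.6 mL/min
Patient B: CrCl = (140 − 56) × 92 / (72 × 3.1) = 7728.0 / 223.20 ≈ 34.6 mL/min
47.6 vs 34.6 mL/min → Patient A is higher.

Patient A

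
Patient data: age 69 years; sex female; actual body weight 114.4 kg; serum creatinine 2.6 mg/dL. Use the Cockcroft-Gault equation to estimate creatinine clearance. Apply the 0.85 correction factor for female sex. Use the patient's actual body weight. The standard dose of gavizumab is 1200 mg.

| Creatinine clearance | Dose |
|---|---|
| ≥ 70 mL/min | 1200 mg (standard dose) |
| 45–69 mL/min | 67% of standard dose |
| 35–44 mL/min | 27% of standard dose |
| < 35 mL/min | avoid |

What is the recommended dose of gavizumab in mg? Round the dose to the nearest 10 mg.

CrCl = (140 − 69) × 114.4 / (72 × 2.6) × 0.85 = 8122.4 / 187.20 × 0.85 ≈ 36.9 mL/min
CrCl ≈ 37 mL/min → bracket 35–44 mL/min.
27% of 1200 mg = 324 mg → 320 mg

320 mg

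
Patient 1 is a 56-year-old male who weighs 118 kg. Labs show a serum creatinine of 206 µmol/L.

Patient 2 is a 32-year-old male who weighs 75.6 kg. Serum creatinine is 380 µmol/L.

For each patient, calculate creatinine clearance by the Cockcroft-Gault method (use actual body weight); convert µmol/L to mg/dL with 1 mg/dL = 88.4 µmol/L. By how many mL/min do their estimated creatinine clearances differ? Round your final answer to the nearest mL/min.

Patient 1: SCr = 206 / 88.4 = 2.33 mg/dL
Patient 1: CrCl = (140 − 56) × 118 / (72 × 2.33) = 9912.0 / 167.76 ≈ 59.1 mL/min
Patient 2: SCr = 380 / 88.4 = 4.299 mg/dL
Patient 2: CrCl = (140 − 32) × 75.6 / (72 × 4.299) = 8164.8 / 309.53 ≈ 26.4 mL/min
|59.1 − 26.4| = 32.7 mL/min

33 mL/min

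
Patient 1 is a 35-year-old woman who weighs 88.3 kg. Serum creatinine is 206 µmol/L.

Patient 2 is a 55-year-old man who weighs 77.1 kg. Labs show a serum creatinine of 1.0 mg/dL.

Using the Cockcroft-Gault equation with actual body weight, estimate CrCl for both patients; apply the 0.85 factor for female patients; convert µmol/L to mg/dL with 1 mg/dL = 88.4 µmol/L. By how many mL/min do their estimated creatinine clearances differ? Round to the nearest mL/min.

Patient 1: SCr = 206 / 88.4 = 2.33 mg/dL
Patient 1: CrCl = (140 − 35) × 88.3 / (72 × 2.33) × 0.85 = 9271.5 / 167.76 × 0.85 ≈ 47.0 mL/min
Patient 2: CrCl = (140 − 55) × 77.1 / (72 × 1) = 6553.5 / 72.00 ≈ 91.0 mL/min
|47.0 − 91.0| = 44.0 mL/min

44 mL/min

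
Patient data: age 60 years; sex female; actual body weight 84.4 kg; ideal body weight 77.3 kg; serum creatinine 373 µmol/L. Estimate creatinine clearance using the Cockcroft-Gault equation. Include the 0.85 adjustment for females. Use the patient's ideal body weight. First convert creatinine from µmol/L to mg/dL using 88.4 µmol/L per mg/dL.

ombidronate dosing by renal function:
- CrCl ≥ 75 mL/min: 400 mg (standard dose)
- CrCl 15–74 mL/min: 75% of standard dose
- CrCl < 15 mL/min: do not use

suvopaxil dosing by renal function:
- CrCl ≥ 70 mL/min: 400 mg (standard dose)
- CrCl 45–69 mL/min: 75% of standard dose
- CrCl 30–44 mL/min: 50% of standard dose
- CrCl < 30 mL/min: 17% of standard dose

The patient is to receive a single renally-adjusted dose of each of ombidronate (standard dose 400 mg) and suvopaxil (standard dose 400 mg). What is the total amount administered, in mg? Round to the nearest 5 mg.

370 mg

SCr = 373 / 88.4 = 4.219 mg/dL
CrCl = (140 − 60) × 77.3 / (72 × 4.219) × 0.85 = 6184.0 / 303.77 × 0.85 ≈ 17.3 mL/min
CrCl ≈ 17 mL/min.
ombidronate: 15–74 mL/min → 75% of 400 mg = 300 mg.
suvopaxil: < 30 mL/min → 17% of 400 mg = 68 mg.
Total = 300 + 68 = 368 mg.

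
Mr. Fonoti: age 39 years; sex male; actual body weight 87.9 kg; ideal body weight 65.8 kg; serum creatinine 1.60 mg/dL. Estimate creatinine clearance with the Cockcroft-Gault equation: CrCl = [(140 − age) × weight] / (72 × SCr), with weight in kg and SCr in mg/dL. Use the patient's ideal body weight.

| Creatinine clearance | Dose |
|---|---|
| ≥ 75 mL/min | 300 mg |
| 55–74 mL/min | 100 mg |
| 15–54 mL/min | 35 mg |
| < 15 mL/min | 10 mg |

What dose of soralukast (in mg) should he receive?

100 mg

CrCl = (140 − 39) × 65.8 / (72 × 1.6) = 6645.8 / 115.20 ≈ 57.7 mL/min
CrCl ≈ 58 mL/min → bracket 55–74 mL/min.
Dose for this bracket: 100 mg.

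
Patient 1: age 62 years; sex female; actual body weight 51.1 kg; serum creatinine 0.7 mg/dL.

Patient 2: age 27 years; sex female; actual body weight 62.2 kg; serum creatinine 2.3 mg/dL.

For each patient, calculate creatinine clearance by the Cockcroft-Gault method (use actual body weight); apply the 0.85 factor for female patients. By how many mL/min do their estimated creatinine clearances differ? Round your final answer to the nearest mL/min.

Patient 1: CrCl = (140 − 62) × 51.1 / (72 × 0.7) × 0.85 = 3985.8 / 50.40 × 0.85 ≈ 67.2 mL/min
Patient 2: CrCl = (140 − 27) × 62.2 / (72 × 2.3) × 0.85 = 7028.6 / 165.60 × 0.85 ≈ 36.1 mL/min
|67.2 − 36.1| = 31.1 mL/min

31 mL/min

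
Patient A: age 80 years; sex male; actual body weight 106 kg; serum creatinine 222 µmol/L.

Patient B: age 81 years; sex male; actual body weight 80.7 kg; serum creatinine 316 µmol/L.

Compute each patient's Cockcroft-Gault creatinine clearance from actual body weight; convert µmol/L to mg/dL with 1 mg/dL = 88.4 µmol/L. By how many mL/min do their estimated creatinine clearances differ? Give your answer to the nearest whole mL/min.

Patient A: SCr = 222 / 88.4 = 2.511 mg/dL
Patient A: CrCl = (140 − 80) × 106 / (72 × 2.511) = 6360.0 / 180.79 ≈ 35.2 mL/min
Patient B: SCr = 316 / 88.4 = 3.575 mg/dL
Patient B: CrCl = (140 − 81) × 80.7 / (72 × 3.575) = 4761.3 / 257.40 ≈ 18.5 mL/min
|35.2 − 18.5| = 16.7 mL/min

17 mL/min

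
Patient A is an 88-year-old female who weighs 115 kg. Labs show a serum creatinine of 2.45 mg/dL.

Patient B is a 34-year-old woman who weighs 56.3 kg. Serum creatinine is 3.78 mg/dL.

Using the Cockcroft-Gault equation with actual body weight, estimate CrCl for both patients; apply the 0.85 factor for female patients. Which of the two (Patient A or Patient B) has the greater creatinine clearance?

Patient A: CrCl = (140 − 88) × 115 / (72 × 2.45) × 0.85 = 5980.0 / 176.40 × 0.85 ≈ 28.8 mL/min
Patient B: CrCl = (140 − 34) × 56.3 / (72 × 3.78) × 0.85 = 5967.8 / 272.16 × 0.85 ≈ 18.6 mL/min
28.8 vs 18.6 mL/min → Patient A is higher.

Patient A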